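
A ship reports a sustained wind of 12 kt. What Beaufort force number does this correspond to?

Beaufort force 4

12 kt lies in the Beaufort 4 band (moderate breeze, 11–16 kt).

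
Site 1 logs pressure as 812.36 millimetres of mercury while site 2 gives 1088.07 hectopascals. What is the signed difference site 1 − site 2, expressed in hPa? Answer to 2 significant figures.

site 1: 812.36 mmHg = 1083.058 hPa.
Difference: 1083.058 − 1088.070 = -5.0 hPa.

-5.0 hPa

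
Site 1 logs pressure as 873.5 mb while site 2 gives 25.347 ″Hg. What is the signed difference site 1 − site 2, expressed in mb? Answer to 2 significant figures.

site 2: 25.347 inHg = 858.35 mb.
Difference: 873.50 − 858.35 = 15 mb.

15 mb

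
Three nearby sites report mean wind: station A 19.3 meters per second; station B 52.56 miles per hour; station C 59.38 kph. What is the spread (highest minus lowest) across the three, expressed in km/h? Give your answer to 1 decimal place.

station A: 19.3 m/s = 69.480 km/h.
station B: 52.56 mph = 84.587 km/h.
Spread: 84.587 − 59.380 = 25.2 km/h.

25.2 km/h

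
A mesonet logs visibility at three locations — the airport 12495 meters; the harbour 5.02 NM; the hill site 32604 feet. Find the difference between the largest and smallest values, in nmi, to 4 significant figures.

1.727 nmi

the airport: 12495 m = 6.74676 nmi.
the hill site: 32604 ft = 5.36593 nmi.
Spread: 6.74676 − 5.02000 = 1.727 nmi.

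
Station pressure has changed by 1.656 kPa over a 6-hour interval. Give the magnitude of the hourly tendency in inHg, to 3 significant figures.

1.656 kPa / 6 h × 0.2953 inHg/kPa = 0.0815 inHg/h.

0.0815 inHg per hour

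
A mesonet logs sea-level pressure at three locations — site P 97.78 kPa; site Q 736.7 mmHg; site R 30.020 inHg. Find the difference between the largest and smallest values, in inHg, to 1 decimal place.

site P: 97.78 kPa = 28.874 inHg.
site Q: 736.7 mmHg = 29.004 inHg.
Spread: 30.020 − 28.874 = 1.1 inHg.

1.1 inHg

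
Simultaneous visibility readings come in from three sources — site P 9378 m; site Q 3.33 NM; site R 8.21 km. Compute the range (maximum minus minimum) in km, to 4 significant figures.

site P: 9378 m = 9.37800 km.
site Q: 3.33 nmi = 6.16716 km.
Spread: 9.37800 − 6.16716 = 3.211 km.

3.211 km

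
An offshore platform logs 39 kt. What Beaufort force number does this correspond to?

Beaufort force 8

39 kt lies in the Beaufort 8 band (gale, 34–40 kt).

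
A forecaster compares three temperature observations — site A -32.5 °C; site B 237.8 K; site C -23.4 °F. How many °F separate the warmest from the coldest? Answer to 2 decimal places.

site B: 237.8 K = -35.350 °C.
site C: -23.4 °F = -30.778 °C.
Spread: (-30.778) − (-35.350) = 4.572 °C = 8.23 °F.

8.23 °F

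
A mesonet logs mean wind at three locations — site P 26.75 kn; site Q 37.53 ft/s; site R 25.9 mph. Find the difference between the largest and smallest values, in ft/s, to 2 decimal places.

site P: 26.75 kt = 45.1489 ft/s.
site R: 25.9 mph = 37.9867 ft/s.
Spread: 45.1489 − 37.5300 = 7.62 ft/s.

7.62 ft/s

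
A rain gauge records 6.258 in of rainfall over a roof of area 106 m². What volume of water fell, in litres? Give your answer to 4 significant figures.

Depth: 6.258 in × 25.4 = 158.9532 mm.
1 mm over 1 m² is 1 L, so volume = 158.9532 × 106 = 16849.039 L ≈ 16850 L.

16850 litres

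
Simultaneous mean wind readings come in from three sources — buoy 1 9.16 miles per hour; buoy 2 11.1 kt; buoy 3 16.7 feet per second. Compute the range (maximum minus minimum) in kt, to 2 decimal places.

buoy 1: 9.16 mph = 7.9598 kt.
buoy 3: 16.7 ft/s = 9.8945 kt.
Spread: 11.1000 − 7.9598 = 3.14 kt.

3.14 kt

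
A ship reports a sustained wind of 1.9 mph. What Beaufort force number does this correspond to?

Beaufort force 1

1.9 mph = 0.8 m/s, which is Beaufort 1 (light air, 0.3–1.5 m/s).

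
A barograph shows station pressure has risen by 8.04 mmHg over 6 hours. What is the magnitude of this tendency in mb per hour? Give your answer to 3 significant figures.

1.79 mb per hour

8.04 mmHg / 6 h × 1.33322 mb/mmHg = 1.79 mb/h.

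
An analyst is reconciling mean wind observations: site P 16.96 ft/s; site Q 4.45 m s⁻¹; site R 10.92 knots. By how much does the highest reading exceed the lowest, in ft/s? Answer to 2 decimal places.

3.83 ft/s

site Q: 4.45 m/s = 14.5997 ft/s.
site R: 10.92 kt = 18.4309 ft/s.
Spread: 18.4309 − 14.5997 = 3.83 ft/s.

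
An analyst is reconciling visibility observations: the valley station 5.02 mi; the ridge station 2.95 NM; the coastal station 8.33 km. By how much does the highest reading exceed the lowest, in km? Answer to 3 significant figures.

the valley station: 5.02 SM = 8.0789 km.
the ridge station: 2.95 nmi = 5.4634 km.
Spread: 8.3300 − 5.4634 = 2.87 km.

2.87 km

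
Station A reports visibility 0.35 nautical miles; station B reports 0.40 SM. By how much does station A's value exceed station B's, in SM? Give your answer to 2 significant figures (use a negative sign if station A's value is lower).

station A: 0.35 nmi = 0.402773 SM.
Difference: 0.402773 − 0.400000 = 0.0028 SM.

0.0028 SM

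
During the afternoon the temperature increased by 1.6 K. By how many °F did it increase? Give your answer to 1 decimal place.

2.9 °F

For a temperature change the 32° offset cancels: Δ°F = 1.6 × 1.8 = 2.9 °F.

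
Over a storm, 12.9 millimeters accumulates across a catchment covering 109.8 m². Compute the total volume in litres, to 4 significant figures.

1416 litres

1 mm over 1 m² is 1 L, so volume = 12.9 × 109.8 = 1416.42 L ≈ 1416 L.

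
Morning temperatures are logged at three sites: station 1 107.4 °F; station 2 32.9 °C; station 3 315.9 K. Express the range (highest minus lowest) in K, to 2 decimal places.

9.85 K

station 1: 107.4 °F = 41.889 °C.
station 3: 315.9 K = 42.750 °C.
Spread: 42.750 − 32.900 = 9.850 °C.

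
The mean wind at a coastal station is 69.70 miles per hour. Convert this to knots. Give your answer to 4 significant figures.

1 mph = 0.868976 kt, so 69.70 × 0.868976 = 60.57 kt.

60.57 kt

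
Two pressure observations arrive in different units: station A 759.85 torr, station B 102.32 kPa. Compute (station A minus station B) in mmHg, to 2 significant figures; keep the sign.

station B: 102.32 kPa = 767.463 mmHg.
Difference: 759.850 − 767.463 = -7.6 mmHg.

-7.6 mmHg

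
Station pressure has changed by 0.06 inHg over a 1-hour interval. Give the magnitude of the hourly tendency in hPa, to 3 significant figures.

2.03 hPa per hour

0.06 inHg / 1 h × 33.8639 hPa/inHg = 2.03 hPa/h.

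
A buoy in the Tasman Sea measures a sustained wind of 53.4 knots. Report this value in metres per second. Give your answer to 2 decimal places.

27.47 m/s

1 kt = 0.514444 m/s, so 53.4 × 0.514444 = 27.47 m/s.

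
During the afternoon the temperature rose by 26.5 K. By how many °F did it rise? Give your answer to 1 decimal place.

47.7 °F

Converting a difference, only the 9/5 scale factor applies: Δ°F = 26.5 × 1.8 = 47.7 °F.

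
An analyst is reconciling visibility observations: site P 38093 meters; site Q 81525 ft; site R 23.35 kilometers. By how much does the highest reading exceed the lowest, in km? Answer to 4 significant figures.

14.74 km

site P: 38093 m = 38.0930 km.
site Q: 81525 ft = 24.8488 km.
Spread: 38.0930 − 23.3500 = 14.74 km.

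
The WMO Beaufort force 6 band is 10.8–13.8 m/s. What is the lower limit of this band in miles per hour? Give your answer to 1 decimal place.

10.8–13.8 m/s × 2.237 = 24.2–30.9 mph.

24.2 mph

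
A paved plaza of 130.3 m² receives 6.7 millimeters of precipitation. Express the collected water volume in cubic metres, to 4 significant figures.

0.8730 cubic metres

1 mm over 1 m² is 1 L, so volume = 6.7 × 130.3 = 873.01 L = 0.8730 m³.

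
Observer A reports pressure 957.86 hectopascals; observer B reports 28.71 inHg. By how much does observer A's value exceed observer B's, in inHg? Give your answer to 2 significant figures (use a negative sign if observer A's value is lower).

observer A: 957.86 hPa = 28.2856 inHg.
Difference: 28.2856 − 28.7100 = -0.42 inHg.

-0.42 inHg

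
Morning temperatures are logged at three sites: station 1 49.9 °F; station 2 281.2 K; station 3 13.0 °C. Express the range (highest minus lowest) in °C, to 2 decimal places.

4.95 °C

station 1: 49.9 °F = 9.944 °C.
station 2: 281.2 K = 8.050 °C.
Spread: 13.000 − 8.050 = 4.950 °C.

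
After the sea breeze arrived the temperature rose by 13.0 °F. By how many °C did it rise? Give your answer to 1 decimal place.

Converting a difference, only the 9/5 scale factor applies: Δ°C = 13.0 × 0.5556 = 7.2 °C.

7.2 °C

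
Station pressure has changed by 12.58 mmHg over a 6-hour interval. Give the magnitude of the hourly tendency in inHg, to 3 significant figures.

12.58 mmHg / 6 h × 0.0393701 inHg/mmHg = 0.0825 inHg/h.

0.0825 inHg per hour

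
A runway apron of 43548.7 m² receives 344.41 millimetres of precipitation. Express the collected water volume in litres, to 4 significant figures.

1 mm over 1 m² is 1 L, so volume = 344.41 × 43548.7 = 14998608 L ≈ 15000000 L.

15000000 litres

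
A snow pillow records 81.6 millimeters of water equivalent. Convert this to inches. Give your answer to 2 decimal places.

1 mm = 0.0393701 in, so 81.6 × 0.0393701 = 3.21 in.

3.21 in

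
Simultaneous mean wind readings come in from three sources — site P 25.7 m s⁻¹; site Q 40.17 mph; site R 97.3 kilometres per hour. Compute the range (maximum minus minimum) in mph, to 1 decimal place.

20.3 mph

site P: 25.7 m/s = 57.489 mph.
site R: 97.3 km/h = 60.459 mph.
Spread: 60.459 − 40.170 = 20.3 mph.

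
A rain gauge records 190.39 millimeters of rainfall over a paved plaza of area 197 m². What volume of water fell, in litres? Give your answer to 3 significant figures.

1 mm over 1 m² is 1 L, so volume = 190.39 × 197 = 37506.83 L ≈ 37500 L.

37500 litres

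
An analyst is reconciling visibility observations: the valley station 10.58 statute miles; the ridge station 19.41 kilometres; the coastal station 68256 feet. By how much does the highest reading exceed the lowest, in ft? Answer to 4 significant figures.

12390 ft

the valley station: 10.58 SM = 55862.40 ft.
the ridge station: 19.41 km = 63681.10 ft.
Spread: 68256.00 − 55862.40 = 12390 ft.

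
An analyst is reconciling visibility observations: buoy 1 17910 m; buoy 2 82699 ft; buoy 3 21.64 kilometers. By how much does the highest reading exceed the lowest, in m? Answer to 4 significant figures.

7297 m

buoy 2: 82699 ft = 25206.66 m.
buoy 3: 21.64 km = 21640.00 m.
Spread: 25206.66 − 17910.00 = 7297 m.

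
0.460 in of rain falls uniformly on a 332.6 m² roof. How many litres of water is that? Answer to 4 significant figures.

Depth: 0.460 in × 25.4 = 11.684 mm.
1 mm over 1 m² is 1 L, so volume = 11.684 × 332.6 = 3886.0984 L ≈ 3886 L.

3886 litres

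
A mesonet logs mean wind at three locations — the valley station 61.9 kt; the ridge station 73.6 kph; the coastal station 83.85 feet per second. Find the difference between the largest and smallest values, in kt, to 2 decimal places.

22.16 kt

the ridge station: 73.6 km/h = 39.7408 kt.
the coastal station: 83.85 ft/s = 49.6798 kt.
Spread: 61.9000 − 39.7408 = 22.16 kt.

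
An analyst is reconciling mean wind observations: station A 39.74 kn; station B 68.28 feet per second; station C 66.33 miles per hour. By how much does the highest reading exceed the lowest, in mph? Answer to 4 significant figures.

20.60 mph

station A: 39.74 kt = 45.7320 mph.
station B: 68.28 ft/s = 46.5545 mph.
Spread: 66.3300 − 45.7320 = 20.60 mph.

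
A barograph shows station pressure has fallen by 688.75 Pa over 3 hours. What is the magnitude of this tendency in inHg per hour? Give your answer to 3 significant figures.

688.75 Pa / 3 h × 0.0002953 inHg/Pa = 0.0678 inHg/h.

0.0678 inHg per hour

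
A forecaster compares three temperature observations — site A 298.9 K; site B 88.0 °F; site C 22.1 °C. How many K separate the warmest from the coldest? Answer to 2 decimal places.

site A: 298.9 K = 25.750 °C.
site B: 88.0 °F = 31.111 °C.
Spread: 31.111 − 22.100 = 9.011 °C.

9.01 K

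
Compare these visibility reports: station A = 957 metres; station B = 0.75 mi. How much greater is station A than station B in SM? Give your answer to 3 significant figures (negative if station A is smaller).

station A: 957 m = 0.59465 SM.
Difference: 0.59465 − 0.75000 = -0.155 SM.

-0.155 SM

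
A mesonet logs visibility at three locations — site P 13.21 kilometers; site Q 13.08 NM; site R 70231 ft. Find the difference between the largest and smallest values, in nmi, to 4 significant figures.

5.947 nmi

site P: 13.21 km = 7.13283 nmi.
site R: 70231 ft = 11.55854 nmi.
Spread: 13.08000 − 7.13283 = 5.947 nmi.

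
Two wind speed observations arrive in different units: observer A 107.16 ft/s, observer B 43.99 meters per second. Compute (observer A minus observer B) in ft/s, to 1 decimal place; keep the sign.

observer B: 43.99 m/s = 144.324 ft/s.
Difference: 107.160 − 144.324 = -37.2 ft/s.

-37.2 ft/s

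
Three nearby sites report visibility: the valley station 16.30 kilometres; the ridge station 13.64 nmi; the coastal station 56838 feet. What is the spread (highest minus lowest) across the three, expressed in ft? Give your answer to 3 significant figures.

29400 ft

the valley station: 16.30 km = 53477.69 ft.
the ridge station: 13.64 nmi = 82878.22 ft.
Spread: 82878.22 − 53477.69 = 29400 ft.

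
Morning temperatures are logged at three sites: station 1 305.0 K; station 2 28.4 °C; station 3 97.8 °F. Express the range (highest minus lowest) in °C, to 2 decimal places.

8.16 °C

station 1: 305.0 K = 31.850 °C.
station 3: 97.8 °F = 36.556 °C.
Spread: 36.556 − 28.400 = 8.156 °C.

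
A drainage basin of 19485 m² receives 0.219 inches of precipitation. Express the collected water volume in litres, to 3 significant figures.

Depth: 0.219 in × 25.4 = 5.5626 mm.
1 mm over 1 m² is 1 L, so volume = 5.5626 × 19485 = 108387.26 L ≈ 108000 L.

108000 litres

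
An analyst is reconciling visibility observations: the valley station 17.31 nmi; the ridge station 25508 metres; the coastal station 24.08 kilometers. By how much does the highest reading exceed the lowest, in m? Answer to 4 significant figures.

the valley station: 17.31 nmi = 32058.12 m.
the coastal station: 24.08 km = 24080.00 m.
Spread: 32058.12 − 24080.00 = 7978 m.

7978 m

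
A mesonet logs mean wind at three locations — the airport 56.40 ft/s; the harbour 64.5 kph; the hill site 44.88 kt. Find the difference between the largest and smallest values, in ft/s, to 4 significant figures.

19.35 ft/s

the harbour: 64.5 km/h = 58.7817 ft/s.
the hill site: 44.88 kt = 75.7489 ft/s.
Spread: 75.7489 − 56.4000 = 19.35 ft/s.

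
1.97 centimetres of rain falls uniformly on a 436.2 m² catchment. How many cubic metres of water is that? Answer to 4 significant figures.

8.593 cubic metres

Depth: 1.97 cm × 10 = 19.7 mm.
1 mm over 1 m² is 1 L, so volume = 19.7 × 436.2 = 8593.14 L = 8.593 m³.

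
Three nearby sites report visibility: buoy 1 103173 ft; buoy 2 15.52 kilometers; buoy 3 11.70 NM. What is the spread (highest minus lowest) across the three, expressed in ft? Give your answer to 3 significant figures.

buoy 2: 15.52 km = 50918.64 ft.
buoy 3: 11.70 nmi = 71090.55 ft.
Spread: 103173.00 − 50918.64 = 52300 ft.

52300 ft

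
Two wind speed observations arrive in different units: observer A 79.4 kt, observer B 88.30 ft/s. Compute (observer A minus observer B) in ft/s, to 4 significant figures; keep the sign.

observer A: 79.4 kt = 134.0121 ft/s.
Difference: 134.0121 − 88.3000 = 45.71 ft/s.

45.71 ft/s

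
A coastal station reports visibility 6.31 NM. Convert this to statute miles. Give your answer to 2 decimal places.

1 nmi = 1.15078 SM, so 6.31 × 1.15078 = 7.26 SM.

7.26 SM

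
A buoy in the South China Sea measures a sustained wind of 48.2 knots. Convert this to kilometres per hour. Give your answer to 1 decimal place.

1 kt = 1.852 km/h, so 48.2 × 1.852 = 89.3 km/h.

89.3 km/h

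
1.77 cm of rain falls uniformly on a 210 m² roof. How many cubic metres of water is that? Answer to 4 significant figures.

3.717 cubic metres

Depth: 1.77 cm × 10 = 17.7 mm.
1 mm over 1 m² is 1 L, so volume = 17.7 × 210 = 3717 L = 3.717 m³.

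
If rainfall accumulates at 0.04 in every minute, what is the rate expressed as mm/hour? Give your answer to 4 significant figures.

60.96 mm/hour

0.04 in/minute × 25.4 mm/in × 60 minute/hour = 60.96 mm/hour.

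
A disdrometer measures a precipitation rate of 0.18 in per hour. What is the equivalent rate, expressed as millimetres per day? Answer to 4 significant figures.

109.7 mm/day

0.18 in/hour × 25.4 mm/in × 24 hour/day = 109.7 mm/day.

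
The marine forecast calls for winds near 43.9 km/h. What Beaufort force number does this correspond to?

43.9 km/h = 12.2 m/s, which is Beaufort 6 (strong breeze, 10.8–13.8 m/s).

Beaufort force 6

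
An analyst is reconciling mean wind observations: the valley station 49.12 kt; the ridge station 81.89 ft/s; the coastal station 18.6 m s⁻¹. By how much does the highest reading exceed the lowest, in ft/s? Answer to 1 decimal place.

21.9 ft/s

the valley station: 49.12 kt = 82.905 ft/s.
the coastal station: 18.6 m/s = 61.024 ft/s.
Spread: 82.905 − 61.024 = 21.9 ft/s.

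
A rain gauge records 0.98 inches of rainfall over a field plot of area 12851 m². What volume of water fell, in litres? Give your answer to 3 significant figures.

320000 litres

Depth: 0.98 in × 25.4 = 24.892 mm.
1 mm over 1 m² is 1 L, so volume = 24.892 × 12851 = 319887.09 L ≈ 320000 L.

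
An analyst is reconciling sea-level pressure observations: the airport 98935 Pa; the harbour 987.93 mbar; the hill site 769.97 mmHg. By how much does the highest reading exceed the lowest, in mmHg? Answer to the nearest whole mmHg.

29 mmHg

the airport: 98935 Pa = 742.07 mmHg.
the harbour: 987.93 mb = 741.01 mmHg.
Spread: 769.97 − 741.01 = 29 mmHg.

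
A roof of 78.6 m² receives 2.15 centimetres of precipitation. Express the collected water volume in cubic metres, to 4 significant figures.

Depth: 2.15 cm × 10 = 21.5 mm.
1 mm over 1 m² is 1 L, so volume = 21.5 × 78.6 = 1689.9 L = 1.690 m³.

1.690 cubic metres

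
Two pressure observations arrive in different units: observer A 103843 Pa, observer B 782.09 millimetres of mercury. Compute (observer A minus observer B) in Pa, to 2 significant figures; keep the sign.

observer B: 782.09 mmHg = 104270.11 Pa.
Difference: 103843.00 − 104270.11 = -430 Pa.

-430 Pa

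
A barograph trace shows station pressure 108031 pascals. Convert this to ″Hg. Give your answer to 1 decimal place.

1 Pa = 0.0002953 inHg, so 108031 × 0.0002953 = 31.9 inHg.

31.9 inHg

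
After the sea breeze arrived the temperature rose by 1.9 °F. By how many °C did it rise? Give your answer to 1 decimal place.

A change of 1 °C equals a change of 1.8 °F: Δ°C = 1.9 × 0.5556 = 1.1 °C.

1.1 °C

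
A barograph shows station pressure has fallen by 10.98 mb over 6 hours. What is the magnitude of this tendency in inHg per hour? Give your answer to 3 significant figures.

10.98 mb / 6 h × 0.02953 inHg/mb = 0.0540 inHg/h.

0.0540 inHg per hour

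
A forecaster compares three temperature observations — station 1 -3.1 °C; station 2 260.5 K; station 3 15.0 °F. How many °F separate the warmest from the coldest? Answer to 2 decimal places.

17.19 °F

station 2: 260.5 K = -12.650 °C.
station 3: 15.0 °F = -9.444 °C.
Spread: (-3.100) − (-12.650) = 9.550 °C = 17.19 °F.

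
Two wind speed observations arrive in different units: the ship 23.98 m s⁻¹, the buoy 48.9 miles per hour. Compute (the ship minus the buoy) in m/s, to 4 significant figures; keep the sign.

2.120 m/s

the buoy: 48.9 mph = 21.86026 m/s.
Difference: 23.98000 − 21.86026 = 2.120 m/s.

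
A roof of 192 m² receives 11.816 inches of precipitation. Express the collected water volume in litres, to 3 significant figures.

57600 litres

Depth: 11.816 in × 25.4 = 300.1264 mm.
1 mm over 1 m² is 1 L, so volume = 300.1264 × 192 = 57624.269 L ≈ 57600 L.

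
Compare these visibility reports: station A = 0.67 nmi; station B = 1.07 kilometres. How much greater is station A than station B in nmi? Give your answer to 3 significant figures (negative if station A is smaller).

0.0922 nmi

station B: 1.07 km = 0.577754 nmi.
Difference: 0.670000 − 0.577754 = 0.0922 nmi.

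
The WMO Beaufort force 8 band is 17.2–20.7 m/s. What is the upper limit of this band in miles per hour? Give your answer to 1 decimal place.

17.2–20.7 m/s × 2.237 = 38.5–46.3 mph.

46.3 mph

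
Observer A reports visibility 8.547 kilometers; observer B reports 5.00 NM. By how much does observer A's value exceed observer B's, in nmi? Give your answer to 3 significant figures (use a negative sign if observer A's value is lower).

-0.385 nmi

observer A: 8.547 km = 4.61501 nmi.
Difference: 4.61501 − 5.00000 = -0.385 nmi.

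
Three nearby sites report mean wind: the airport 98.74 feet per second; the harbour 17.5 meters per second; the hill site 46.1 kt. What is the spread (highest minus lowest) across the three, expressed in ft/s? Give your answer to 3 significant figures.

the harbour: 17.5 m/s = 57.415 ft/s.
the hill site: 46.1 kt = 77.808 ft/s.
Spread: 98.740 − 57.415 = 41.3 ft/s.

41.3 ft/s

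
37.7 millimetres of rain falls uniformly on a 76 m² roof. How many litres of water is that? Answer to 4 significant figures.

2865 litres

1 mm over 1 m² is 1 L, so volume = 37.7 × 76 = 2865.2 L ≈ 2865 L.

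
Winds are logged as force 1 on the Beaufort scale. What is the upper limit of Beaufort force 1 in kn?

Beaufort 1 (light air) spans 1–3 knots.

3 kt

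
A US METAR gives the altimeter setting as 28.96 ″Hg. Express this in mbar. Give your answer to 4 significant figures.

1 inHg = 33.8639 mb, so 28.96 × 33.8639 = 980.7 mb.

980.7 mb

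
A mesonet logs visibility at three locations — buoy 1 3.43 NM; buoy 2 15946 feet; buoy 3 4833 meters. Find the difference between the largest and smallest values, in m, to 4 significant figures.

buoy 1: 3.43 nmi = 6352.36 m.
buoy 2: 15946 ft = 4860.34 m.
Spread: 6352.36 − 4833.00 = 1519 m.

1519 m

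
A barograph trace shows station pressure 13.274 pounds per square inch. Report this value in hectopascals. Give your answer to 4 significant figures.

1 psi = 68.9476 hPa, so 13.274 × 68.9476 = 915.2 hPa.

915.2 hPa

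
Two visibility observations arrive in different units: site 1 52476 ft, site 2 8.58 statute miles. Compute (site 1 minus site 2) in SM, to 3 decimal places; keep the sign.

1.359 SM

site 1: 52476 ft = 9.93864 SM.
Difference: 9.93864 − 8.58000 = 1.359 SM.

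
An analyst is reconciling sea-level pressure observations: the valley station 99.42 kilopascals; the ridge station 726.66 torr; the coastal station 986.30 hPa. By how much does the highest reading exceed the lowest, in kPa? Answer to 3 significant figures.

2.54 kPa

the ridge station: 726.66 mmHg = 96.8800 kPa.
the coastal station: 986.30 hPa = 98.6300 kPa.
Spread: 99.4200 − 96.8800 = 2.54 kPa.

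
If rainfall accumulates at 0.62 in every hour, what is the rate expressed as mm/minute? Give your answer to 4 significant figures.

0.2625 mm/minute

0.62 in/hour × 25.4 mm/in × 0.0166667 hour/minute = 0.2625 mm/minute.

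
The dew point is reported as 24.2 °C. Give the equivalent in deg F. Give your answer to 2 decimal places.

75.56 °F

°F = °C × 9/5 + 32 = 24.2 × 1.8 + 32 = 75.56 °F.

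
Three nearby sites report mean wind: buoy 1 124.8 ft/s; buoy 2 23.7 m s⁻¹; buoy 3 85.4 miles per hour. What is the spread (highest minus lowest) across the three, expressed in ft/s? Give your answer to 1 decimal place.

47.5 ft/s

buoy 2: 23.7 m/s = 77.756 ft/s.
buoy 3: 85.4 mph = 125.253 ft/s.
Spread: 125.253 − 77.756 = 47.5 ft/s.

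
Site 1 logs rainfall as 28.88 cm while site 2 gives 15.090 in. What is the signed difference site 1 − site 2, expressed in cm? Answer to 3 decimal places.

site 2: 15.090 in = 38.32860 cm.
Difference: 28.88000 − 38.32860 = -9.449 cm.

-9.449 cm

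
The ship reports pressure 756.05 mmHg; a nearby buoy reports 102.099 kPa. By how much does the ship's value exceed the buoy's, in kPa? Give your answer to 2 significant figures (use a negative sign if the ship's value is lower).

the ship: 756.05 mmHg = 100.798 kPa.
Difference: 100.798 − 102.099 = -1.3 kPa.

-1.3 kPa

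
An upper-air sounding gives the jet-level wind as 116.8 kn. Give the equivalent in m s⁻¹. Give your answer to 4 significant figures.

1 kt = 0.514444 m/s, so 116.8 × 0.514444 = 60.09 m/s.

60.09 m/s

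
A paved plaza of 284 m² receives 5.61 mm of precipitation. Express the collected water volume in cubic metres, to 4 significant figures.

1 mm over 1 m² is 1 L, so volume = 5.61 × 284 = 1593.24 L = 1.593 m³.

1.593 cubic metres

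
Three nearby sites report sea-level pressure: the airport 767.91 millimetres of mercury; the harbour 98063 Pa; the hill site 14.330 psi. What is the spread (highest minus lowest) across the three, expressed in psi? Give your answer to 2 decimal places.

0.63 psi

the airport: 767.91 mmHg = 14.8489 psi.
the harbour: 98063 Pa = 14.2228 psi.
Spread: 14.8489 − 14.2228 = 0.63 psi.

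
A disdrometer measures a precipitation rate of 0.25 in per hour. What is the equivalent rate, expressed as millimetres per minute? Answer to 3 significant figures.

0.25 in/hour × 25.4 mm/in × 0.0166667 hour/minute = 0.106 mm/minute.

0.106 mm/minute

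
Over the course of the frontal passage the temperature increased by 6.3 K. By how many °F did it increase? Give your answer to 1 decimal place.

Converting a difference, only the 9/5 scale factor applies: Δ°F = 6.3 × 1.8 = 11.3 °F.

11.3 °F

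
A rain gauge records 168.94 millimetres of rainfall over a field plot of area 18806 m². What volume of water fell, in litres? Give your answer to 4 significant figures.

1 mm over 1 m² is 1 L, so volume = 168.94 × 18806 = 3177085.6 L ≈ 3177000 L.

3177000 litres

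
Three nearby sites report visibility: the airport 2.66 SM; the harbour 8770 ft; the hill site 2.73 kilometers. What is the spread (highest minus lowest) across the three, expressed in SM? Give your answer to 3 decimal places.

the harbour: 8770 ft = 1.66098 SM.
the hill site: 2.73 km = 1.69634 SM.
Spread: 2.66000 − 1.66098 = 0.999 SM.

0.999 SM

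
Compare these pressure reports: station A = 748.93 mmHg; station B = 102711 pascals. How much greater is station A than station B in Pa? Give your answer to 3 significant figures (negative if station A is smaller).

-2860 Pa

station A: 748.93 mmHg = 99849.14 Pa.
Difference: 99849.14 − 102711.00 = -2860 Pa.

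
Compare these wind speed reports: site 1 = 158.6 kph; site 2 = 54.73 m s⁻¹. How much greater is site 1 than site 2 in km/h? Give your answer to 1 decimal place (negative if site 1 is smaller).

-38.4 km/h

site 2: 54.73 m/s = 197.028 km/h.
Difference: 158.600 − 197.028 = -38.4 km/h.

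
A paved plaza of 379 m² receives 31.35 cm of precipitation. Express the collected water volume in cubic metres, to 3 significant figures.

119 cubic metres

Depth: 31.35 cm × 10 = 313.5 mm.
1 mm over 1 m² is 1 L, so volume = 313.5 × 379 = 118816.5 L = 119 m³.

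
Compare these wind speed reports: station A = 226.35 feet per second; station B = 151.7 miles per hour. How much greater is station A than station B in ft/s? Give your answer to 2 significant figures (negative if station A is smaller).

station B: 151.7 mph = 222.493 ft/s.
Difference: 226.350 − 222.493 = 3.9 ft/s.

3.9 ft/s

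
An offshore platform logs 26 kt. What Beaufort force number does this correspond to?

Beaufort force 6

26 kt lies in the Beaufort 6 band (strong breeze, 22–27 kt).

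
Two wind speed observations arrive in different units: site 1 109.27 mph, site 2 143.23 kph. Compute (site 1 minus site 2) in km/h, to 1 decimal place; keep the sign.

32.6 km/h

site 1: 109.27 mph = 175.853 km/h.
Difference: 175.853 − 143.230 = 32.6 km/h.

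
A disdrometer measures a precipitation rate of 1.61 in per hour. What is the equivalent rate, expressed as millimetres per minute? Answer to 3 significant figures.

1.61 in/hour × 25.4 mm/in × 0.0166667 hour/minute = 0.682 mm/minute.

0.682 mm/minute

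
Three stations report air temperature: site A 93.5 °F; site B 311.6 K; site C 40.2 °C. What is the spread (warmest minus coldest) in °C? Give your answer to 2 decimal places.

site A: 93.5 °F = 34.167 °C.
site B: 311.6 K = 38.450 °C.
Spread: 40.200 − 34.167 = 6.033 °C.

6.03 °C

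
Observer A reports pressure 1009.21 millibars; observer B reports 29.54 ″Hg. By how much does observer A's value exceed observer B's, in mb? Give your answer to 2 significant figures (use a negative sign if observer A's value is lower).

observer B: 29.54 inHg = 1000.339 mb.
Difference: 1009.210 − 1000.339 = 8.9 mb.

8.9 mb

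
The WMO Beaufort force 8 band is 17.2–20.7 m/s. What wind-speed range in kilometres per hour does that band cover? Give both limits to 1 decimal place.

17.2–20.7 m/s × 3.6 = 61.9–74.5 km/h.

61.9 to 74.5 km/h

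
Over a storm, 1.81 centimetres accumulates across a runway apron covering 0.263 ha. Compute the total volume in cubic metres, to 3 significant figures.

47.6 cubic metres

Depth: 1.81 cm × 10 = 18.1 mm.
Area: 0.263 ha = 2630 m².
1 mm over 1 m² is 1 L, so volume = 18.1 × 2630 = 47603 L = 47.6 m³.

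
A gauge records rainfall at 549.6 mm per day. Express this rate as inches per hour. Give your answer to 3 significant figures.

0.902 in/hour

549.6 mm/day × 0.0393701 in/mm × 0.0416667 day/hour = 0.902 in/hour.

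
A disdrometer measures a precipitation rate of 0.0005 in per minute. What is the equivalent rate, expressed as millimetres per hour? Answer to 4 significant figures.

0.7620 mm/hour

0.0005 in/minute × 25.4 mm/in × 60 minute/hour = 0.7620 mm/hour.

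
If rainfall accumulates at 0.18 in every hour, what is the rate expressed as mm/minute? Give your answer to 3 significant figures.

0.0762 mm/minute

0.18 in/hour × 25.4 mm/in × 0.0166667 hour/minute = 0.0762 mm/minute.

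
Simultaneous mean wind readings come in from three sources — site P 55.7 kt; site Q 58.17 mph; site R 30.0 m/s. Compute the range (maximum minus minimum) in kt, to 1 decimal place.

7.8 kt

site Q: 58.17 mph = 50.548 kt.
site R: 30.0 m/s = 58.315 kt.
Spread: 58.315 − 50.548 = 7.8 kt.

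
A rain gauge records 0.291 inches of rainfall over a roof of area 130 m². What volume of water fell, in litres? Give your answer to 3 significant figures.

961 litres

Depth: 0.291 in × 25.4 = 7.3914 mm.
1 mm over 1 m² is 1 L, so volume = 7.3914 × 130 = 960.882 L ≈ 961 L.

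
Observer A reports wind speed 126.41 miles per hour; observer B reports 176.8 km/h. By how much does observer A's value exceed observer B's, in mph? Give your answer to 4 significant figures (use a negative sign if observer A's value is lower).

16.55 mph

observer B: 176.8 km/h = 109.8584 mph.
Difference: 126.4100 − 109.8584 = 16.55 mph.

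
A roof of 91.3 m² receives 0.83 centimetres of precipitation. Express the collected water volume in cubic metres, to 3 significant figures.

Depth: 0.83 cm × 10 = 8.3 mm.
1 mm over 1 m² is 1 L, so volume = 8.3 × 91.3 = 757.79 L = 0.758 m³.

0.758 cubic metres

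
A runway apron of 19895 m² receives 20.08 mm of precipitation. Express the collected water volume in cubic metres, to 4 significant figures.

1 mm over 1 m² is 1 L, so volume = 20.08 × 19895 = 399491.6 L = 399.5 m³.

399.5 cubic metres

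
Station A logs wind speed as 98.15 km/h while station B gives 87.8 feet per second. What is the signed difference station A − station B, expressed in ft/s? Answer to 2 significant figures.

station A: 98.15 km/h = 89.448 ft/s.
Difference: 89.448 − 87.800 = 1.6 ft/s.

1.6 ft/s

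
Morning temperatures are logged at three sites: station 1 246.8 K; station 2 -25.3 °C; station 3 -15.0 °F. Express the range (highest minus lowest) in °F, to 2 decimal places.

1.89 °F

station 1: 246.8 K = -26.350 °C.
station 3: -15.0 °F = -26.111 °C.
Spread: (-25.300) − (-26.350) = 1.050 °C = 1.89 °F.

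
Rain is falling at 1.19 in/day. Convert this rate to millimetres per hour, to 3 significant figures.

1.26 mm/hour

1.19 in/day × 25.4 mm/in × 0.0416667 day/hour = 1.26 mm/hour.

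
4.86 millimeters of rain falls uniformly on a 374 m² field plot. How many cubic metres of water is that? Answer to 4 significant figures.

1.818 cubic metres

1 mm over 1 m² is 1 L, so volume = 4.86 × 374 = 1817.64 L = 1.818 m³.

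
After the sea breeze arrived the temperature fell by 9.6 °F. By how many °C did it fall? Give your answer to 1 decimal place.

5.3 °C

Converting a difference, only the 9/5 scale factor applies: Δ°C = 9.6 × 0.5556 = 5.3 °C.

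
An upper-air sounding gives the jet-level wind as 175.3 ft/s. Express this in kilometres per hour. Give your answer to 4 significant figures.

192.4 km/h

1 ft/s = 1.09728 km/h, so 175.3 × 1.09728 = 192.4 km/h.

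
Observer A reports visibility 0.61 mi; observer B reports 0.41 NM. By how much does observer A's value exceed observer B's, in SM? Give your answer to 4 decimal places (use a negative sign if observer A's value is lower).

0.1382 SM

observer B: 0.41 nmi = 0.471820 SM.
Difference: 0.610000 − 0.471820 = 0.1382 SM.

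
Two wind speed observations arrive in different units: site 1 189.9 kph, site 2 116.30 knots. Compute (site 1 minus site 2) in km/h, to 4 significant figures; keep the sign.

-25.49 km/h

site 2: 116.30 kt = 215.3876 km/h.
Difference: 189.9000 − 215.3876 = -25.49 km/h.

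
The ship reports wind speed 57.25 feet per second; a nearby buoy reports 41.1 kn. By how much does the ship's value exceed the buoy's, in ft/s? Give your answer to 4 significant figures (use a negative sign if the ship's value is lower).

the buoy: 41.1 kt = 69.3690 ft/s.
Difference: 57.2500 − 69.3690 = -12.12 ft/s.

-12.12 ft/s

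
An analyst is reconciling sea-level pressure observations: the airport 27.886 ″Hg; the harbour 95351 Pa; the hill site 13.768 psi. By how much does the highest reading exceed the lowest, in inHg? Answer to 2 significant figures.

the harbour: 95351 Pa = 28.1571 inHg.
the hill site: 13.768 psi = 28.0319 inHg.
Spread: 28.1571 − 27.8860 = 0.27 inHg.

0.27 inHg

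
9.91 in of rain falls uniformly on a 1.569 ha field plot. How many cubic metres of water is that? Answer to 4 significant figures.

3949 cubic metres

Depth: 9.91 in × 25.4 = 251.714 mm.
Area: 1.569 ha = 15690 m².
1 mm over 1 m² is 1 L, so volume = 251.714 × 15690 = 3949392.7 L = 3949 m³.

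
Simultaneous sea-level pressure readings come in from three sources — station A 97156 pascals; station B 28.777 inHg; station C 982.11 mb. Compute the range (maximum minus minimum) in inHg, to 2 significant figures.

0.31 inHg

station A: 97156 Pa = 28.6901 inHg.
station C: 982.11 mb = 29.0017 inHg.
Spread: 29.0017 − 28.6901 = 0.31 inHg.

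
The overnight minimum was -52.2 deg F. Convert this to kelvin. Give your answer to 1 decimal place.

First to °C: -46.78 °C.
Then to K: 226.4 K.

226.4 K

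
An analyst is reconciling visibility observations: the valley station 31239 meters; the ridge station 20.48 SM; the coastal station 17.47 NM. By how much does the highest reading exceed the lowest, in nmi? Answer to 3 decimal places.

the valley station: 31239 m = 16.86771 nmi.
the ridge station: 20.48 SM = 17.79663 nmi.
Spread: 17.79663 − 16.86771 = 0.929 nmi.

0.929 nmi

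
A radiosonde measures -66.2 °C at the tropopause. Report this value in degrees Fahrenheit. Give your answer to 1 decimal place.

-87.2 °F

°F = °C × 9/5 + 32 = -66.2 × 1.8 + 32 = -87.2 °F.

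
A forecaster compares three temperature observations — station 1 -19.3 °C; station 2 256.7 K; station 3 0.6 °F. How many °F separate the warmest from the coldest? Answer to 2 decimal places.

5.13 °F

station 2: 256.7 K = -16.450 °C.
station 3: 0.6 °F = -17.444 °C.
Spread: (-16.450) − (-19.300) = 2.850 °C = 5.13 °F.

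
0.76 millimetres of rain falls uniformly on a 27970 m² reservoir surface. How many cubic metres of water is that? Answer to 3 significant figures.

1 mm over 1 m² is 1 L, so volume = 0.76 × 27970 = 21257.2 L = 21.3 m³.

21.3 cubic metres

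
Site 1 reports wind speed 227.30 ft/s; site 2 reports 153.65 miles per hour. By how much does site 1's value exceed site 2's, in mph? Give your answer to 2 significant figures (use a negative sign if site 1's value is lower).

1.3 mph

site 1: 227.30 ft/s = 154.977 mph.
Difference: 154.977 − 153.650 = 1.3 mph.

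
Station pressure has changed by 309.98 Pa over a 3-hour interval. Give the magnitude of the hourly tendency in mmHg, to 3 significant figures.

309.98 Pa / 3 h × 0.00750062 mmHg/Pa = 0.775 mmHg/h.

0.775 mmHg per hour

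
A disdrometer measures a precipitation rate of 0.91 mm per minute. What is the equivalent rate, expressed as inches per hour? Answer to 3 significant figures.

2.15 in/hour

0.91 mm/minute × 0.0393701 in/mm × 60 minute/hour = 2.15 in/hour.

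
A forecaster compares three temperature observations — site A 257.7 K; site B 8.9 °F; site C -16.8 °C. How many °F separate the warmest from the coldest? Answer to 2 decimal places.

site A: 257.7 K = -15.450 °C.
site B: 8.9 °F = -12.833 °C.
Spread: (-12.833) − (-16.800) = 3.967 °C = 7.14 °F.

7.14 °F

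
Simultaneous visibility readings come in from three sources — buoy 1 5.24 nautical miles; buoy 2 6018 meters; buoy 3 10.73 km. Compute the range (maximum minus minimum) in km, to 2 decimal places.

4.71 km

buoy 1: 5.24 nmi = 9.7045 km.
buoy 2: 6018 m = 6.0180 km.
Spread: 10.7300 − 6.0180 = 4.71 km.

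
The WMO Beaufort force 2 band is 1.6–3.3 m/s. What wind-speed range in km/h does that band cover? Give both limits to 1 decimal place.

5.8 to 11.9 km/h

1.6–3.3 m/s × 3.6 = 5.8–11.9 km/h.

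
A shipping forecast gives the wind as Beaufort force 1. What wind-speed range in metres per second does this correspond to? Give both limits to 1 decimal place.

Beaufort 1 (light air) spans 0.3–1.5 m/s.

0.3 to 1.5 m/s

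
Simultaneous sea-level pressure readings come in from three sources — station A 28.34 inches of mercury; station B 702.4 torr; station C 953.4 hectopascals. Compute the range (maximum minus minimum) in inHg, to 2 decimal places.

station B: 702.4 mmHg = 27.6535 inHg.
station C: 953.4 hPa = 28.1539 inHg.
Spread: 28.3400 − 27.6535 = 0.69 inHg.

0.69 inHg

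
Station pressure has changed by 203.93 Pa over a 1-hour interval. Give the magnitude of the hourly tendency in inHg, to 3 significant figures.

203.93 Pa / 1 h × 0.0002953 inHg/Pa = 0.0602 inHg/h.

0.0602 inHg per hour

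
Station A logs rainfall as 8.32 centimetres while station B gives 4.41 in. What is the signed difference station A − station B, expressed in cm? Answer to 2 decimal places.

station B: 4.41 in = 11.2014 cm.
Difference: 8.3200 − 11.2014 = -2.88 cm.

-2.88 cm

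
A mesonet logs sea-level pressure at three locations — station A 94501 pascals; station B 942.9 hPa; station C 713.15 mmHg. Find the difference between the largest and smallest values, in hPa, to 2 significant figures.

7.9 hPa

station A: 94501 Pa = 945.010 hPa.
station C: 713.15 mmHg = 950.789 hPa.
Spread: 950.789 − 942.900 = 7.9 hPa.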